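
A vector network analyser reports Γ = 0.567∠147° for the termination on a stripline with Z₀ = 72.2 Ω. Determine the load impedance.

Z_L ≈ 21.6 + j19.6 Ω

Z_L = Z_0·(1 + Γ)/(1 − Γ) = 72.2·(0.524 + j0.309)/(1.48 − j0.309)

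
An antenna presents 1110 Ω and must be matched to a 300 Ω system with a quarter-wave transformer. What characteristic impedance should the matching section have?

Z_qwt ≈ 577 Ω

Z_qwt = √(Z_0·R_L) = √(300 × 1110) = √333000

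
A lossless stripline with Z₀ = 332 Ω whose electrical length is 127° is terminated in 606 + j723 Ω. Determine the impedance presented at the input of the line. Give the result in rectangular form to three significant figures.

tan(βl) = tan(127°) = -1.33
Z_in = Z_0·(Z_L + jZ_0·tanβl)/(Z_0 + jZ_L·tanβl)
     = 332·(606 + j282)/(1290 − j804)

Z_in ≈ 79.7 + j122 Ω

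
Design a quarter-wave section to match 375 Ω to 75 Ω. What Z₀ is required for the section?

Z_qwt = √(Z_0·R_L) = √(75 × 375) = √28120

Z_qwt ≈ 168 Ω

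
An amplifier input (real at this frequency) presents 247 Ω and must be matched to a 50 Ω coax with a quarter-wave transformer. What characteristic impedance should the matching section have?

Z_qwt = √(Z_0·R_L) = √(50 × 247) = √12350

Z_qwt ≈ 111 Ω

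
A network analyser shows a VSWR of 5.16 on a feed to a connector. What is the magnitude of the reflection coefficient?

|Γ| = (S − 1)/(S + 1) = (5.16 − 1)/(5.16 + 1) = 4.16/6.16

|Γ| ≈ 0.675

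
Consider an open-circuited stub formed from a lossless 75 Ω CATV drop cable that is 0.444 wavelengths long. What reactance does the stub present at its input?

X_in ≈ 204 Ω (inductive)

βl = 2π × 0.444 = 160°
tan(βl) = -0.367
For an open-circuited stub, Z_in = −jZ_0·cot(βl) = −jZ_0/tan(βl)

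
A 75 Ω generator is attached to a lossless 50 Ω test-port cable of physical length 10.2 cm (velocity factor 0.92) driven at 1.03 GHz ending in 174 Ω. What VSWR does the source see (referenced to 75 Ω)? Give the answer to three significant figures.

λ = v/f = 0.92·c / 1.03 GHz = 0.268 m
βl = 2π·l/λ = 2π × 0.381 = 137°
tan(βl) = -0.931
Z_in = Z_0·(Z_L + jZ_0·tanβl)/(Z_0 + jZ_L·tanβl) = 28.2 + j45 Ω
Γ_s = (Z_in − Z_s)/(Z_in + Z_s) = (-46.8 + j45)/(103 + j45), |Γ_s| = 0.576
VSWR = (1 + |Γ_s|)/(1 − |Γ_s|)

VSWR ≈ 3.72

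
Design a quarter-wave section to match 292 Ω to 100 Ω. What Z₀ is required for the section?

Z_qwt ≈ 171 Ω

Z_qwt = √(Z_0·R_L) = √(100 × 292) = √29200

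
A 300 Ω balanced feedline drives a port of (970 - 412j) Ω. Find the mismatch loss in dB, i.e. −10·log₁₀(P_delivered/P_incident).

mismatch loss ≈ 1.85 dB

Γ = (670 − j412)/(1270 − j412), |Γ| = 0.589
|Γ|² = 0.347, so P_del/P_inc = 1 − |Γ|² = 0.653
ML = −10·log₁₀(1 − |Γ|²)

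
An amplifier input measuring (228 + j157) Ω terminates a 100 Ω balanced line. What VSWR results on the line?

Γ = (Z_L − Z_0)/(Z_L + Z_0) = (128 + j157)/(328 + j157)
|Γ| = 203/364 = 0.557
VSWR = (1 + |Γ|)/(1 − |Γ|) = 1.56/0.443

VSWR ≈ 3.52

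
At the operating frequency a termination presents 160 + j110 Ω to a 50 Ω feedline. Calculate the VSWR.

VSWR ≈ 4.82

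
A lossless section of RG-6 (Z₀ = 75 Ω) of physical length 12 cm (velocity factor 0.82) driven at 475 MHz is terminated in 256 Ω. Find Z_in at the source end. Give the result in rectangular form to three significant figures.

λ = v/f = 0.82·c / 475 MHz = 0.518 m
βl = 2π·l/λ = 2π × 0.232 = 83.4°
tan(βl) = tan(83.4°) = 8.66
Z_in = Z_0·(Z_L + jZ_0·tanβl)/(Z_0 + jZ_L·tanβl)
     = 75·(256 + j650)/(75 + j2220)

Z_in ≈ 22.2 − j7.91 Ω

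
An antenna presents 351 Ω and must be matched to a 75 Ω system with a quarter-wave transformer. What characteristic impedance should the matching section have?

Z_qwt ≈ 162 Ω

Z_qwt = √(Z_0·R_L) = √(75 × 351) = √26320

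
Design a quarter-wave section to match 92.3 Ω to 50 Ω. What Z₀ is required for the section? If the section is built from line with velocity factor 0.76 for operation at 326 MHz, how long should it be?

Z_qwt = √(Z_0·R_L) = √(50 × 92.3) = √4615
λ = 0.76·c/f = 0.699 m, so l = λ/4 = 0.175 m

Z_qwt ≈ 67.9 Ω; length ≈ 17.5 cm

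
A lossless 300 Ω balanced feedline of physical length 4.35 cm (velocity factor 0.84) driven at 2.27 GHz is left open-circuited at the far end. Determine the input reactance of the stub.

λ = v/f = 0.84·c / 2.27 GHz = 0.111 m
βl = 2π·l/λ = 2π × 0.392 = 141°
tan(βl) = -0.808
For an open-circuited stub, Z_in = −jZ_0·cot(βl) = −jZ_0/tan(βl)

X_in ≈ 371 Ω (inductive)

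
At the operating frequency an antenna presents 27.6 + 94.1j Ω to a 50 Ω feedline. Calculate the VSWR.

Γ = (Z_L − Z_0)/(Z_L + Z_0) = (-22.4 + j94.1)/(77.6 + j94.1)
|Γ| = 96.7/122 = 0.793
VSWR = (1 + |Γ|)/(1 − |Γ|) = 1.79/0.207

VSWR ≈ 8.66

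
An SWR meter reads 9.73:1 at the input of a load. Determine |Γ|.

|Γ| ≈ 0.814

|Γ| = (S − 1)/(S + 1) = (9.73 − 1)/(9.73 + 1) = 8.73/10.7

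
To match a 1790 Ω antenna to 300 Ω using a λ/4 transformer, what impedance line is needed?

Z_qwt = √(Z_0·R_L) = √(300 × 1790) = √537000

Z_qwt ≈ 733 Ω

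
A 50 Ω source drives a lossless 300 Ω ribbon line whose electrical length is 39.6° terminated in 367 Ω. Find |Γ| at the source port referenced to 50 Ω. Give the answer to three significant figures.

tan(βl) = 0.827
Z_in = Z_0·(Z_L + jZ_0·tanβl)/(Z_0 + jZ_L·tanβl) = 305 − j60.9 Ω
Γ_s = (Z_in − Z_s)/(Z_in + Z_s) = (255 − j60.9)/(355 − j60.9), |Γ_s| = 0.728

|Γ| ≈ 0.728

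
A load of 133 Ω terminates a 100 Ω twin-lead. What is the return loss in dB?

RL ≈ 17 dB

Γ = (133 − 100)/(133 + 100) = 0.142
RL = −20·log₁₀|Γ| = −20·log₁₀(0.142)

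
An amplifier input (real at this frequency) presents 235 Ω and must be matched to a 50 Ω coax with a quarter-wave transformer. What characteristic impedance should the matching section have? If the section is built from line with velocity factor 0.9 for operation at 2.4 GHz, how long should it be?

Z_qwt = √(Z_0·R_L) = √(50 × 235) = √11750
λ = 0.9·c/f = 0.113 m, so l = λ/4 = 0.0281 m

Z_qwt ≈ 108 Ω; length ≈ 2.81 cm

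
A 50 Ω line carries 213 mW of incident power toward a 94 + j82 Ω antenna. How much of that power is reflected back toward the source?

P_reflected ≈ 67.2 mW

|Γ| = |(44 + j82)/(144 + j82)| = 0.562
|Γ|² = 0.315
P_refl = |Γ|²·P_inc = 67.2 mW, P_del = (1 − |Γ|²)·P_inc = 146 mW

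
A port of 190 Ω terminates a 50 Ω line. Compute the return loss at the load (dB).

Γ = (190 − 50)/(190 + 50) = 0.583
RL = −20·log₁₀|Γ| = −20·log₁₀(0.583)

RL ≈ 4.68 dB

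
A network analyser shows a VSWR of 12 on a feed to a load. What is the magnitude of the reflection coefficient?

|Γ| ≈ 0.846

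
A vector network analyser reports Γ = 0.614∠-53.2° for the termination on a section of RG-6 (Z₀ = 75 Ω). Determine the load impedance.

Z_L = Z_0·(1 + Γ)/(1 − Γ) = 75·(1.37 − j0.492)/(0.632 + j0.492)

Z_L ≈ 72.8 − j115 Ω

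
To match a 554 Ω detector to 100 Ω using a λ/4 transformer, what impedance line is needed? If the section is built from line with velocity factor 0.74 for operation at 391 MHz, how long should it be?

Z_qwt = √(Z_0·R_L) = √(100 × 554) = √55400
λ = 0.74·c/f = 0.568 m, so l = λ/4 = 0.142 m

Z_qwt ≈ 235 Ω; length ≈ 14.2 cm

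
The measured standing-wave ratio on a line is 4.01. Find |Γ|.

|Γ| = (S − 1)/(S + 1) = (4.01 − 1)/(4.01 + 1) = 3.01/5.01

|Γ| ≈ 0.601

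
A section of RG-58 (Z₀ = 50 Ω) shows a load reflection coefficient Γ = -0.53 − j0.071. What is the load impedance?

Z_L = Z_0·(1 + Γ)/(1 − Γ) = 50·(0.47 − j0.071)/(1.53 + j0.071)

Z_L ≈ 15.2 − j3.03 Ω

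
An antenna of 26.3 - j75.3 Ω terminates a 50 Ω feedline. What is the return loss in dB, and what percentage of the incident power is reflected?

Γ = (-23.7 − j75.3)/(76.3 − j75.3), |Γ| = 0.736
RL = −20·log₁₀(0.736) = 2.66 dB
P_refl/P_inc = |Γ|² = 0.542

RL ≈ 2.66 dB; 54.2% of incident power reflected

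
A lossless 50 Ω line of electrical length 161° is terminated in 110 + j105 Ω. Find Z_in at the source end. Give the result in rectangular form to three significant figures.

tan(βl) = tan(161°) = -0.344
Z_in = Z_0·(Z_L + jZ_0·tanβl)/(Z_0 + jZ_L·tanβl)
     = 50·(110 + j87.8)/(86.2 − j37.9)

Z_in ≈ 34.7 + j66.2 Ω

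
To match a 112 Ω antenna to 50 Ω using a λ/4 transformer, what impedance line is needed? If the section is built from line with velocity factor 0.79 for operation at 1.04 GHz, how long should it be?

Z_qwt ≈ 74.8 Ω; length ≈ 5.7 cm

Z_qwt = √(Z_0·R_L) = √(50 × 112) = √5600
λ = 0.79·c/f = 0.228 m, so l = λ/4 = 0.057 m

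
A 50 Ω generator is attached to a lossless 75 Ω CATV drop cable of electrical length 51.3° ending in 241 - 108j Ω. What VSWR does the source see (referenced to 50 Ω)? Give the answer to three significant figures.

VSWR ≈ 3.55

tan(βl) = 1.25
Z_in = Z_0·(Z_L + jZ_0·tanβl)/(Z_0 + jZ_L·tanβl) = 25.8 − j42.1 Ω
Γ_s = (Z_in − Z_s)/(Z_in + Z_s) = (-24.2 − j42.1)/(75.8 − j42.1), |Γ_s| = 0.56
VSWR = (1 + |Γ_s|)/(1 − |Γ_s|)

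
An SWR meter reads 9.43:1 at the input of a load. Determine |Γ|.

|Γ| = (S − 1)/(S + 1) = (9.43 − 1)/(9.43 + 1) = 8.43/10.4

|Γ| ≈ 0.808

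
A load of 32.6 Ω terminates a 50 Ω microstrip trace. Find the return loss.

Γ = (32.6 − 50)/(32.6 + 50) = -0.211
RL = −20·log₁₀|Γ| = −20·log₁₀(0.211)

RL ≈ 13.5 dB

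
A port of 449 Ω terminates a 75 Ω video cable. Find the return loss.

RL ≈ 2.93 dB

Γ = (449 − 75)/(449 + 75) = 0.714
RL = −20·log₁₀|Γ| = −20·log₁₀(0.714)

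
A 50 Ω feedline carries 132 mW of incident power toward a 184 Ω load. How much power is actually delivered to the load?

Γ = (184 − 50)/(184 + 50) = 0.573
|Γ|² = 0.328
P_refl = |Γ|²·P_inc = 43.3 mW, P_del = (1 − |Γ|²)·P_inc = 88.7 mW

P_delivered ≈ 88.7 mW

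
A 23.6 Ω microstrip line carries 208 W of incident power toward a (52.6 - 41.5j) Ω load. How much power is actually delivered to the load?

P_delivered ≈ 137 W

|Γ| = |(29 − j41.5)/(76.2 − j41.5)| = 0.583
|Γ|² = 0.34
P_refl = |Γ|²·P_inc = 70.8 W, P_del = (1 − |Γ|²)·P_inc = 137 W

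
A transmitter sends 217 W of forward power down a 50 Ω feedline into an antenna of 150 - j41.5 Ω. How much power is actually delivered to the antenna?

|Γ| = |(100 − j41.5)/(200 − j41.5)| = 0.53
|Γ|² = 0.281
P_refl = |Γ|²·P_inc = 61 W, P_del = (1 − |Γ|²)·P_inc = 156 W

P_delivered ≈ 156 W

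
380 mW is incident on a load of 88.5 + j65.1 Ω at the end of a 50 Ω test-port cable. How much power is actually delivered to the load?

P_delivered ≈ 287 mW

|Γ| = |(38.5 + j65.1)/(138.5 + j65.1)| = 0.494
|Γ|² = 0.244
P_refl = |Γ|²·P_inc = 92.8 mW, P_del = (1 − |Γ|²)·P_inc = 287 mW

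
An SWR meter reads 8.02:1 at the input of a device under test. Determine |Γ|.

|Γ| ≈ 0.778

|Γ| = (S − 1)/(S + 1) = (8.02 − 1)/(8.02 + 1) = 7.02/9.02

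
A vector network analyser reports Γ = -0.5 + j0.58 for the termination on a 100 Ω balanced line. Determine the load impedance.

Z_L = Z_0·(1 + Γ)/(1 − Γ) = 100·(0.5 + j0.58)/(1.5 − j0.58)

Z_L ≈ 16 + j44.8 Ω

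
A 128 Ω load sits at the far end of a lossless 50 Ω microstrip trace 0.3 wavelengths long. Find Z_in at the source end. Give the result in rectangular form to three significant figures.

Z_in ≈ 21.3 + j13.5 Ω

βl = 2π × 0.3 = 108°
tan(βl) = tan(108°) = -3.08
Z_in = Z_0·(Z_L + jZ_0·tanβl)/(Z_0 + jZ_L·tanβl)
     = 50·(128 − j154)/(50 − j394)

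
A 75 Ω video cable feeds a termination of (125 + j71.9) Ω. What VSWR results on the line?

VSWR ≈ 2.4

Γ = (Z_L − Z_0)/(Z_L + Z_0) = (50 + j71.9)/(200 + j71.9)
|Γ| = 87.6/213 = 0.412
VSWR = (1 + |Γ|)/(1 − |Γ|) = 1.41/0.588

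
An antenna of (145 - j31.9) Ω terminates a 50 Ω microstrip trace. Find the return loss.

RL ≈ 5.9 dB

Γ = (95 − j31.9)/(195 − j31.9), |Γ| = 0.507
RL = −20·log₁₀|Γ| = −20·log₁₀(0.507)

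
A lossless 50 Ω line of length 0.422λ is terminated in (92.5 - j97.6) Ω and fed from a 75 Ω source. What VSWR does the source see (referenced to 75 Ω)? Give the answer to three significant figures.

βl = 2π × 0.422 = 152°
tan(βl) = -0.534
Z_in = Z_0·(Z_L + jZ_0·tanβl)/(Z_0 + jZ_L·tanβl) = 122 + j98.8 Ω
Γ_s = (Z_in − Z_s)/(Z_in + Z_s) = (46.8 + j98.8)/(197 + j98.8), |Γ_s| = 0.497
VSWR = (1 + |Γ_s|)/(1 − |Γ_s|)

VSWR ≈ 2.97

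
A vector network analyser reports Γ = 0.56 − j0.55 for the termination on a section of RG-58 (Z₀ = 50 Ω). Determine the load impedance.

Z_L ≈ 38.7 − j111 Ω

Z_L = Z_0·(1 + Γ)/(1 − Γ) = 50·(1.56 − j0.55)/(0.44 + j0.55)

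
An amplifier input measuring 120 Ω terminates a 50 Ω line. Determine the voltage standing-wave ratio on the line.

Γ = (120 − 50)/(120 + 50) = 0.412
VSWR = (1 + 0.412)/(1 − 0.412)

VSWR ≈ 2.4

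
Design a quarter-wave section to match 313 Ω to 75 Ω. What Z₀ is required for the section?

Z_qwt = √(Z_0·R_L) = √(75 × 313) = √23480

Z_qwt ≈ 153 Ω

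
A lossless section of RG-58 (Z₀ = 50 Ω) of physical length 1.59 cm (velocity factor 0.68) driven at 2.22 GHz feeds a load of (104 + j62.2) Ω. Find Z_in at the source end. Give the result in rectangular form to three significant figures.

Z_in ≈ 27.4 − j35.7 Ω

λ = v/f = 0.68·c / 2.22 GHz = 0.0919 m
βl = 2π·l/λ = 2π × 0.173 = 62.3°
tan(βl) = tan(62.3°) = 1.9
Z_in = Z_0·(Z_L + jZ_0·tanβl)/(Z_0 + jZ_L·tanβl)
     = 50·(104 + j157)/(-68.4 + j198)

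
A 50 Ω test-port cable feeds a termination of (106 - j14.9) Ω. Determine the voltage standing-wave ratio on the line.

VSWR ≈ 2.17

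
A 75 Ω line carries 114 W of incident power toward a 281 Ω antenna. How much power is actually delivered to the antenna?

Γ = (281 − 75)/(281 + 75) = 0.579
|Γ|² = 0.335
P_refl = |Γ|²·P_inc = 38.2 W, P_del = (1 − |Γ|²)·P_inc = 75.8 W

P_delivered ≈ 75.8 W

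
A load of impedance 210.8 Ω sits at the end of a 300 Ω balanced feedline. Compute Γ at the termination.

Γ = -0.175

Γ = (Z_L − Z_0)/(Z_L + Z_0) = (210.8 − 300)/(210.8 + 300) = -89.2/510.8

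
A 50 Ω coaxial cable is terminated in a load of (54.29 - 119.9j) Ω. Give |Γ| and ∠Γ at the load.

Γ ≈ 0.755 ∠ -39°

Γ = (Z_L − Z_0)/(Z_L + Z_0) = (4.29 − j119.9)/(104.3 − j119.9)
|Γ| = 120/159 = 0.755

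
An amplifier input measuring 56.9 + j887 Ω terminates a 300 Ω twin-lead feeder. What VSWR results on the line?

Γ = (Z_L − Z_0)/(Z_L + Z_0) = (-243.1 + j887)/(356.9 + j887)
|Γ| = 920/956 = 0.962
VSWR = (1 + |Γ|)/(1 − |Γ|) = 1.96/0.0381

VSWR ≈ 51.5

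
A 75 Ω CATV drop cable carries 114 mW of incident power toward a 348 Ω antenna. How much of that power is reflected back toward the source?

Γ = (348 − 75)/(348 + 75) = 0.645
|Γ|² = 0.417
P_refl = |Γ|²·P_inc = 47.5 mW, P_del = (1 − |Γ|²)·P_inc = 66.5 mW

P_reflected ≈ 47.5 mW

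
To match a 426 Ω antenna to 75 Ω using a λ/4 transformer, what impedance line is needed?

Z_qwt = √(Z_0·R_L) = √(75 × 426) = √31950

Z_qwt ≈ 179 Ω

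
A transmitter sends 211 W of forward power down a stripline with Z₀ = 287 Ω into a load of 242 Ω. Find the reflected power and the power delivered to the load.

P_reflected ≈ 1.53 W; P_delivered ≈ 209 W

Γ = (242 − 287)/(242 + 287) = -0.0851
|Γ|² = 0.00724
P_refl = |Γ|²·P_inc = 1.53 W, P_del = (1 − |Γ|²)·P_inc = 209 W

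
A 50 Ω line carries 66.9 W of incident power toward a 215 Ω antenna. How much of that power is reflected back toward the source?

Γ = (215 − 50)/(215 + 50) = 0.623
|Γ|² = 0.388
P_refl = |Γ|²·P_inc = 25.9 W, P_del = (1 − |Γ|²)·P_inc = 41 W

P_reflected ≈ 25.9 W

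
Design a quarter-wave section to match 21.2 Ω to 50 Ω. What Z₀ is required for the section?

Z_qwt = √(Z_0·R_L) = √(50 × 21.2) = √1060

Z_qwt ≈ 32.6 Ω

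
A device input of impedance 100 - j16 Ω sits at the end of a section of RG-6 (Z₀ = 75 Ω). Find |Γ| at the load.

|Γ| ≈ 0.169

Γ = (Z_L − Z_0)/(Z_L + Z_0) = (25 − j16)/(175 − j16)
|Γ| = 29.7/176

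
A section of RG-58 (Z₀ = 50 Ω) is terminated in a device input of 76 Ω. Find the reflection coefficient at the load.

Γ = 0.206

Γ = (Z_L − Z_0)/(Z_L + Z_0) = (76 − 50)/(76 + 50) = 26/126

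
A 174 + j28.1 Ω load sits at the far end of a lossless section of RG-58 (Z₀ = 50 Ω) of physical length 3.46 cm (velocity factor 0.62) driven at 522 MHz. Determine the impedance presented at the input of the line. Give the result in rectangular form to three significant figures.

λ = v/f = 0.62·c / 522 MHz = 0.356 m
βl = 2π·l/λ = 2π × 0.0971 = 35°
tan(βl) = tan(35°) = 0.699
Z_in = Z_0·(Z_L + jZ_0·tanβl)/(Z_0 + jZ_L·tanβl)
     = 50·(174 + j63.1)/(30.4 + j122)

Z_in ≈ 41.2 − j61.2 Ω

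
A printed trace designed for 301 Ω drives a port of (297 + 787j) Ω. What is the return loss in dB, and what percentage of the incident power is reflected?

RL ≈ 1.98 dB; 63.4% of incident power reflected

Γ = (-4 + j787)/(598 + j787), |Γ| = 0.796
RL = −20·log₁₀(0.796) = 1.98 dB
P_refl/P_inc = |Γ|² = 0.634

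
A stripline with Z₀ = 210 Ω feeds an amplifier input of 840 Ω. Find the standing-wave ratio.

For a purely resistive load, VSWR = R_L/Z_0 or Z_0/R_L (whichever > 1) = 840/210

VSWR ≈ 4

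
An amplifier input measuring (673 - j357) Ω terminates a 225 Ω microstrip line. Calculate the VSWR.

Γ = (Z_L − Z_0)/(Z_L + Z_0) = (448 − j357)/(898 − j357)
|Γ| = 573/966 = 0.593
VSWR = (1 + |Γ|)/(1 − |Γ|) = 1.59/0.407

VSWR ≈ 3.91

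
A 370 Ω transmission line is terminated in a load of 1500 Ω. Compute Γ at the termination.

Γ = (Z_L − Z_0)/(Z_L + Z_0) = (1500 − 370)/(1500 + 370) = 1130/1870

Γ = 0.604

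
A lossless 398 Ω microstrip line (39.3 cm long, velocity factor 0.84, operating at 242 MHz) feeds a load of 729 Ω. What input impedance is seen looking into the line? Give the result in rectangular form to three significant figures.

λ = v/f = 0.84·c / 242 MHz = 1.04 m
βl = 2π·l/λ = 2π × 0.377 = 136°
tan(βl) = tan(136°) = -0.97
Z_in = Z_0·(Z_L + jZ_0·tanβl)/(Z_0 + jZ_L·tanβl)
     = 398·(729 − j386)/(398 − j707)

Z_in ≈ 340 + j219 Ω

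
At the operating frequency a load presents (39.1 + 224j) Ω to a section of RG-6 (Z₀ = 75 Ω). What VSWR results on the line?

VSWR ≈ 19.5

Γ = (Z_L − Z_0)/(Z_L + Z_0) = (-35.9 + j224)/(114.1 + j224)
|Γ| = 227/251 = 0.902
VSWR = (1 + |Γ|)/(1 − |Γ|) = 1.9/0.0976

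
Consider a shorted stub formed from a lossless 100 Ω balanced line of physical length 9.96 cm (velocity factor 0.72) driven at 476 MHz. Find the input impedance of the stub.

λ = v/f = 0.72·c / 476 MHz = 0.454 m
βl = 2π·l/λ = 2π × 0.219 = 79°
tan(βl) = 5.15
For a shorted stub, Z_in = jZ_0·tan(βl)

Z_in ≈ +j515 Ω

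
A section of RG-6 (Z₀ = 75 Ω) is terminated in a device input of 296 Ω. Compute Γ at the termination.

Γ = 0.596

Γ = (Z_L − Z_0)/(Z_L + Z_0) = (296 − 75)/(296 + 75) = 221/371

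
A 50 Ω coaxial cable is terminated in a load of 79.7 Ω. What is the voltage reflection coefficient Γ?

Γ = (Z_L − Z_0)/(Z_L + Z_0) = (79.7 − 50)/(79.7 + 50) = 29.7/129.7

Γ = 0.229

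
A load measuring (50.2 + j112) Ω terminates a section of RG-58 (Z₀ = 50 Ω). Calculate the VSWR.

VSWR ≈ 6.85

Γ = (Z_L − Z_0)/(Z_L + Z_0) = (0.2 + j112)/(100.2 + j112)
|Γ| = 112/150 = 0.745
VSWR = (1 + |Γ|)/(1 − |Γ|) = 1.75/0.255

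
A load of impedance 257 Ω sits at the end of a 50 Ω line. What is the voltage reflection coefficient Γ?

Γ = 0.674

Γ = (Z_L − Z_0)/(Z_L + Z_0) = (257 − 50)/(257 + 50) = 207/307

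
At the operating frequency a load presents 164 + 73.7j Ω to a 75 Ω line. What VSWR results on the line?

Γ = (Z_L − Z_0)/(Z_L + Z_0) = (89 + j73.7)/(239 + j73.7)
|Γ| = 116/250 = 0.462
VSWR = (1 + |Γ|)/(1 − |Γ|) = 1.46/0.538

VSWR ≈ 2.72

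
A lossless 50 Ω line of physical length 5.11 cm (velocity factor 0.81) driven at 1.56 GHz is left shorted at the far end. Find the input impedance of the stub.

Z_in ≈ −j93.7 Ω

λ = v/f = 0.81·c / 1.56 GHz = 0.156 m
βl = 2π·l/λ = 2π × 0.328 = 118°
tan(βl) = -1.87
For a shorted stub, Z_in = jZ_0·tan(βl)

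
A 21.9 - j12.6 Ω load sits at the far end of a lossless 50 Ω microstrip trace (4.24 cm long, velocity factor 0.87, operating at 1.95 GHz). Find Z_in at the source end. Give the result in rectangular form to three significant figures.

Z_in ≈ 114 − j28.4 Ω

λ = v/f = 0.87·c / 1.95 GHz = 0.134 m
βl = 2π·l/λ = 2π × 0.317 = 114°
tan(βl) = tan(114°) = -2.24
Z_in = Z_0·(Z_L + jZ_0·tanβl)/(Z_0 + jZ_L·tanβl)
     = 50·(21.9 − j125)/(21.8 − j49.1)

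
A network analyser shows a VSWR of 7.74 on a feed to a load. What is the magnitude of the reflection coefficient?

|Γ| ≈ 0.771

|Γ| = (S − 1)/(S + 1) = (7.74 − 1)/(7.74 + 1) = 6.74/8.74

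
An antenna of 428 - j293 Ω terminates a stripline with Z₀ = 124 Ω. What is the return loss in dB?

Γ = (304 − j293)/(552 − j293), |Γ| = 0.676
RL = −20·log₁₀|Γ| = −20·log₁₀(0.676)

RL ≈ 3.41 dB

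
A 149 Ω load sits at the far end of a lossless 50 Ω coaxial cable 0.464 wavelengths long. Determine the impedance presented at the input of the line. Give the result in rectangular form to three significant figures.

βl = 2π × 0.464 = 167°
tan(βl) = tan(167°) = -0.23
Z_in = Z_0·(Z_L + jZ_0·tanβl)/(Z_0 + jZ_L·tanβl)
     = 50·(149 − j11.5)/(50 − j34.3)

Z_in ≈ 107 + j61.7 Ω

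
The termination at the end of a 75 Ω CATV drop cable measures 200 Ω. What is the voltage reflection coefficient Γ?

Γ = 0.455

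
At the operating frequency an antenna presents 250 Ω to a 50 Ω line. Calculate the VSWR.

For a purely resistive load, VSWR = R_L/Z_0 or Z_0/R_L (whichever > 1) = 250/50

VSWR ≈ 5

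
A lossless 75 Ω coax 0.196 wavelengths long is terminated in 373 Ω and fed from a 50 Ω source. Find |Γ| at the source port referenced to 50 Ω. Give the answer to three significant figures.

βl = 2π × 0.196 = 70.6°
tan(βl) = 2.83
Z_in = Z_0·(Z_L + jZ_0·tanβl)/(Z_0 + jZ_L·tanβl) = 16.9 − j25.3 Ω
Γ_s = (Z_in − Z_s)/(Z_in + Z_s) = (-33.1 − j25.3)/(66.9 − j25.3), |Γ_s| = 0.583

|Γ| ≈ 0.583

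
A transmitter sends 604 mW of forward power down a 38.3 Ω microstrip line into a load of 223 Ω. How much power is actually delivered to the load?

P_delivered ≈ 302 mW

Γ = (223 − 38.3)/(223 + 38.3) = 0.707
|Γ|² = 0.5
P_refl = |Γ|²·P_inc = 302 mW, P_del = (1 − |Γ|²)·P_inc = 302 mW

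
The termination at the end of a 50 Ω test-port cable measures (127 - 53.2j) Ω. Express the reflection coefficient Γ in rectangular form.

Γ = (Z_L − Z_0)/(Z_L + Z_0) = (77 − j53.2)/(177 − j53.2)

Γ ≈ 0.482 − j0.156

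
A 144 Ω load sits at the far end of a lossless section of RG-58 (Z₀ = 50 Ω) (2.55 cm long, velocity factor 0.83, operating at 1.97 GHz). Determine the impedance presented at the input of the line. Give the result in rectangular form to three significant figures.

λ = v/f = 0.83·c / 1.97 GHz = 0.126 m
βl = 2π·l/λ = 2π × 0.202 = 72.6°
tan(βl) = tan(72.6°) = 3.2
Z_in = Z_0·(Z_L + jZ_0·tanβl)/(Z_0 + jZ_L·tanβl)
     = 50·(144 + j160)/(50 + j460)

Z_in ≈ 18.8 − j13.6 Ω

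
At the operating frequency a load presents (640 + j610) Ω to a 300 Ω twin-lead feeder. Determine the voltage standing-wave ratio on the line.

Γ = (Z_L − Z_0)/(Z_L + Z_0) = (340 + j610)/(940 + j610)
|Γ| = 698/1120 = 0.623
VSWR = (1 + |Γ|)/(1 − |Γ|) = 1.62/0.377

VSWR ≈ 4.31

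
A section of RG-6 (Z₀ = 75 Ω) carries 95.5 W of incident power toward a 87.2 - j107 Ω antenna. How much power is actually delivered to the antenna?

P_delivered ≈ 66.2 W

|Γ| = |(12.2 − j107)/(162.2 − j107)| = 0.554
|Γ|² = 0.307
P_refl = |Γ|²·P_inc = 29.3 W, P_del = (1 − |Γ|²)·P_inc = 66.2 W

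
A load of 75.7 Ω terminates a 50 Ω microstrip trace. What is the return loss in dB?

RL ≈ 13.8 dB

Γ = (75.7 − 50)/(75.7 + 50) = 0.204
RL = −20·log₁₀|Γ| = −20·log₁₀(0.204)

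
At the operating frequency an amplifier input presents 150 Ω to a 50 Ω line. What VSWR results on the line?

VSWR ≈ 3

For a purely resistive load, VSWR = R_L/Z_0 or Z_0/R_L (whichever > 1) = 150/50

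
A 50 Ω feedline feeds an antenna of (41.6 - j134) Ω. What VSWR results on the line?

VSWR ≈ 10.6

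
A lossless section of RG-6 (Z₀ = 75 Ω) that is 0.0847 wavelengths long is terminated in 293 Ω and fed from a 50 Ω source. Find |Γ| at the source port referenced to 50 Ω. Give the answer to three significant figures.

|Γ| ≈ 0.669

βl = 2π × 0.0847 = 30.5°
tan(βl) = 0.589
Z_in = Z_0·(Z_L + jZ_0·tanβl)/(Z_0 + jZ_L·tanβl) = 62.7 − j100 Ω
Γ_s = (Z_in − Z_s)/(Z_in + Z_s) = (12.7 − j100)/(113 − j100), |Γ_s| = 0.669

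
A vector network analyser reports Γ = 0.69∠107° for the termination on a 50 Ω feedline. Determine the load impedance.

Z_L = Z_0·(1 + Γ)/(1 − Γ) = 50·(0.798 + j0.66)/(1.2 − j0.66)

Z_L ≈ 13.9 + j35.1 Ω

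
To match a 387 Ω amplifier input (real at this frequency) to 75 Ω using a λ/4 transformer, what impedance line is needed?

Z_qwt ≈ 170 Ω

Z_qwt = √(Z_0·R_L) = √(75 × 387) = √29020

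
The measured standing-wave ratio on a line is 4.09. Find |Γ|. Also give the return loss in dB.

|Γ| ≈ 0.607; return loss ≈ 4.34 dB

|Γ| = (S − 1)/(S + 1) = (4.09 − 1)/(4.09 + 1) = 3.09/5.09
RL = −20·log₁₀|Γ| = −20·log₁₀(0.607)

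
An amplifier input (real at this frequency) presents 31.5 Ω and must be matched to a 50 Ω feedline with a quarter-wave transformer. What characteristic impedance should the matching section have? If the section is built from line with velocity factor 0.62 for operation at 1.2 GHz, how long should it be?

Z_qwt = √(Z_0·R_L) = √(50 × 31.5) = √1575
λ = 0.62·c/f = 0.155 m, so l = λ/4 = 0.0387 m

Z_qwt ≈ 39.7 Ω; length ≈ 3.88 cm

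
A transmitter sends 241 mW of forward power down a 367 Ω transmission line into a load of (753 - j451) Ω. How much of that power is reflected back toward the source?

P_reflected ≈ 58.3 mW

|Γ| = |(386 − j451)/(1120 − j451)| = 0.492
|Γ|² = 0.242
P_refl = |Γ|²·P_inc = 58.3 mW, P_del = (1 − |Γ|²)·P_inc = 183 mW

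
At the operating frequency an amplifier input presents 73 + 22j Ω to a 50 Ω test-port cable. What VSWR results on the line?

VSWR ≈ 1.68

Γ = (Z_L − Z_0)/(Z_L + Z_0) = (23 + j22)/(123 + j22)
|Γ| = 31.8/125 = 0.255
VSWR = (1 + |Γ|)/(1 − |Γ|) = 1.25/0.745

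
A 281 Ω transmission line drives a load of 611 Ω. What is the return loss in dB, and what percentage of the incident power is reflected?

RL ≈ 8.64 dB; 13.7% of incident power reflected

Γ = (611 − 281)/(611 + 281) = 0.37
RL = −20·log₁₀(0.37) = 8.64 dB
P_refl/P_inc = |Γ|² = 0.137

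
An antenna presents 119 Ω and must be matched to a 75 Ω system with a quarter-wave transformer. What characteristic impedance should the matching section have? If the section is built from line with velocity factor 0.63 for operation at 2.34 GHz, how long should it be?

Z_qwt ≈ 94.5 Ω; length ≈ 2.02 cm

Z_qwt = √(Z_0·R_L) = √(75 × 119) = √8925
λ = 0.63·c/f = 0.0808 m, so l = λ/4 = 0.0202 m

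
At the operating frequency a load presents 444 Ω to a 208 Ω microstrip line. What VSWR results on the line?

Γ = (444 − 208)/(444 + 208) = 0.362
VSWR = (1 + 0.362)/(1 − 0.362)

VSWR ≈ 2.13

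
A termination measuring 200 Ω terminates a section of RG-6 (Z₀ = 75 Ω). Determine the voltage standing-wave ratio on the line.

For a purely resistive load, VSWR = R_L/Z_0 or Z_0/R_L (whichever > 1) = 200/75

VSWR ≈ 2.67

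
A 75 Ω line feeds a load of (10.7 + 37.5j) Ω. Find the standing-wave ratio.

Γ = (Z_L − Z_0)/(Z_L + Z_0) = (-64.3 + j37.5)/(85.7 + j37.5)
|Γ| = 74.4/93.5 = 0.796
VSWR = (1 + |Γ|)/(1 − |Γ|) = 1.8/0.204

VSWR ≈ 8.79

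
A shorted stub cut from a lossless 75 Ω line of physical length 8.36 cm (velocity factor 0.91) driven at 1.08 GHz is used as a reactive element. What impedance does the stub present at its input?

Z_in ≈ −j135 Ω

λ = v/f = 0.91·c / 1.08 GHz = 0.253 m
βl = 2π·l/λ = 2π × 0.331 = 119°
tan(βl) = -1.8
For a shorted stub, Z_in = jZ_0·tan(βl)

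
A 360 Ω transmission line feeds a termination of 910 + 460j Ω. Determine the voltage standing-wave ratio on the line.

VSWR ≈ 3.26

Γ = (Z_L − Z_0)/(Z_L + Z_0) = (550 + j460)/(1270 + j460)
|Γ| = 717/1350 = 0.531
VSWR = (1 + |Γ|)/(1 − |Γ|) = 1.53/0.469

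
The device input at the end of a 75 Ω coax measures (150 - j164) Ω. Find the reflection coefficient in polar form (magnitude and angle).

Γ = (Z_L − Z_0)/(Z_L + Z_0) = (75 − j164)/(225 − j164)
|Γ| = 180/278 = 0.648

Γ ≈ 0.648 ∠ -29.3°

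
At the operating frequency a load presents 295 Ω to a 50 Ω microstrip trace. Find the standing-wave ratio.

VSWR ≈ 5.9

Γ = (295 − 50)/(295 + 50) = 0.71
VSWR = (1 + 0.71)/(1 − 0.71)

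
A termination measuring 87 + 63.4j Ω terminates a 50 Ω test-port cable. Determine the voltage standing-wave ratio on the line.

VSWR ≈ 2.89

Γ = (Z_L − Z_0)/(Z_L + Z_0) = (37 + j63.4)/(137 + j63.4)
|Γ| = 73.4/151 = 0.486
VSWR = (1 + |Γ|)/(1 − |Γ|) = 1.49/0.514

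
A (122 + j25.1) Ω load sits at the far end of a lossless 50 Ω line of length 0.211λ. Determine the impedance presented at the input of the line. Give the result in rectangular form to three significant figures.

βl = 2π × 0.211 = 76°
tan(βl) = tan(76°) = 4
Z_in = Z_0·(Z_L + jZ_0·tanβl)/(Z_0 + jZ_L·tanβl)
     = 50·(122 + j225)/(-50.4 + j488)

Z_in ≈ 21.5 − j14.7 Ω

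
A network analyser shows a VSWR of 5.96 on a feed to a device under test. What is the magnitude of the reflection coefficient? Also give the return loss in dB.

|Γ| = (S − 1)/(S + 1) = (5.96 − 1)/(5.96 + 1) = 4.96/6.96
RL = −20·log₁₀|Γ| = −20·log₁₀(0.713)

|Γ| ≈ 0.713; return loss ≈ 2.94 dB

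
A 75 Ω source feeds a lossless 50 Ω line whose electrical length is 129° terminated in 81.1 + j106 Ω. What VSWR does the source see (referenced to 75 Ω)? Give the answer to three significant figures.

tan(βl) = -1.23
Z_in = Z_0·(Z_L + jZ_0·tanβl)/(Z_0 + jZ_L·tanβl) = 12 + j18.9 Ω
Γ_s = (Z_in − Z_s)/(Z_in + Z_s) = (-63 + j18.9)/(87 + j18.9), |Γ_s| = 0.739
VSWR = (1 + |Γ_s|)/(1 − |Γ_s|)

VSWR ≈ 6.67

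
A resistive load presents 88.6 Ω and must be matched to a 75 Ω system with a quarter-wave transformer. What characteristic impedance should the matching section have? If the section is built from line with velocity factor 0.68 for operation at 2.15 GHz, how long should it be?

Z_qwt ≈ 81.5 Ω; length ≈ 2.37 cm

Z_qwt = √(Z_0·R_L) = √(75 × 88.6) = √6645
λ = 0.68·c/f = 0.0949 m, so l = λ/4 = 0.0237 m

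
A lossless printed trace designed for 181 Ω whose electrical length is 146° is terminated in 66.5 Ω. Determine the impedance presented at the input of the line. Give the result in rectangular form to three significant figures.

Z_in ≈ 91.2 − j99.5 Ω

tan(βl) = tan(146°) = -0.675
Z_in = Z_0·(Z_L + jZ_0·tanβl)/(Z_0 + jZ_L·tanβl)
     = 181·(66.5 − j122)/(181 − j44.9)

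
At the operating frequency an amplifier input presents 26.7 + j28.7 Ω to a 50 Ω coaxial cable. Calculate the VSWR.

VSWR ≈ 2.65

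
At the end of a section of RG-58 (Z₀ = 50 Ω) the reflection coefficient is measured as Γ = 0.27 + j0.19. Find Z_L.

Z_L ≈ 78.3 + j33.4 Ω

Z_L = Z_0·(1 + Γ)/(1 − Γ) = 50·(1.27 + j0.19)/(0.73 − j0.19)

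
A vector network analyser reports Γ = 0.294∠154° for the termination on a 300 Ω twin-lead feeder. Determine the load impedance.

Z_L = Z_0·(1 + Γ)/(1 − Γ) = 300·(0.736 + j0.129)/(1.26 − j0.129)

Z_L ≈ 170 + j47.9 Ω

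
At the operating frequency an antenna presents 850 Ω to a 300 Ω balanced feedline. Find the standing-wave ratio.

VSWR ≈ 2.83

Γ = (850 − 300)/(850 + 300) = 0.478
VSWR = (1 + 0.478)/(1 − 0.478)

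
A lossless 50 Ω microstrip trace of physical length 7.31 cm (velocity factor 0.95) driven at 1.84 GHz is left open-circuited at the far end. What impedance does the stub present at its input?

Z_in ≈ +j281 Ω

λ = v/f = 0.95·c / 1.84 GHz = 0.155 m
βl = 2π·l/λ = 2π × 0.472 = 170°
tan(βl) = -0.178
For an open-circuited stub, Z_in = −jZ_0·cot(βl) = −jZ_0/tan(βl)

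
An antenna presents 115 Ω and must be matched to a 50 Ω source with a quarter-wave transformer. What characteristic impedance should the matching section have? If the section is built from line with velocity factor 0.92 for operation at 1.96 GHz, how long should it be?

Z_qwt ≈ 75.8 Ω; length ≈ 3.52 cm

Z_qwt = √(Z_0·R_L) = √(50 × 115) = √5750
λ = 0.92·c/f = 0.141 m, so l = λ/4 = 0.0352 m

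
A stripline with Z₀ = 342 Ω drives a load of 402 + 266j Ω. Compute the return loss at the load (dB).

Γ = (60 + j266)/(744 + j266), |Γ| = 0.345
RL = −20·log₁₀|Γ| = −20·log₁₀(0.345)

RL ≈ 9.24 dB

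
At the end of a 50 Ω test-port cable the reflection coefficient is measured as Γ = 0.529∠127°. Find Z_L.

Z_L = Z_0·(1 + Γ)/(1 − Γ) = 50·(0.682 + j0.422)/(1.32 − j0.422)

Z_L ≈ 18.8 + j22 Ω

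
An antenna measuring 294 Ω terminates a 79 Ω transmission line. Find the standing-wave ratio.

VSWR ≈ 3.72

Γ = (294 − 79)/(294 + 79) = 0.576
VSWR = (1 + 0.576)/(1 − 0.576)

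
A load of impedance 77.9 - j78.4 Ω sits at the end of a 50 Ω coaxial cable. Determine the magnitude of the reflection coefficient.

Γ = (Z_L − Z_0)/(Z_L + Z_0) = (27.9 − j78.4)/(127.9 − j78.4)
|Γ| = 83.2/150

|Γ| ≈ 0.555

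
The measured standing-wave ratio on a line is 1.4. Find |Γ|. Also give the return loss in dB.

|Γ| ≈ 0.167; return loss ≈ 15.6 dB

|Γ| = (S − 1)/(S + 1) = (1.4 − 1)/(1.4 + 1) = 0.4/2.4
RL = −20·log₁₀|Γ| = −20·log₁₀(0.167)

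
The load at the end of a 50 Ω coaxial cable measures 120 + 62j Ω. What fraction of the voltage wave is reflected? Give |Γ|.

|Γ| ≈ 0.517

Γ = (Z_L − Z_0)/(Z_L + Z_0) = (70 + j62)/(170 + j62)
|Γ| = 93.5/181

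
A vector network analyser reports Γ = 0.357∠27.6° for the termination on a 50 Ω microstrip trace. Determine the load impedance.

Z_L = Z_0·(1 + Γ)/(1 − Γ) = 50·(1.32 + j0.165)/(0.684 − j0.165)

Z_L ≈ 88.2 + j33.4 Ω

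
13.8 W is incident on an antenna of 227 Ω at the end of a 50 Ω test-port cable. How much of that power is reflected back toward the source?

Γ = (227 − 50)/(227 + 50) = 0.639
|Γ|² = 0.408
P_refl = |Γ|²·P_inc = 5.63 W, P_del = (1 − |Γ|²)·P_inc = 8.17 W

P_reflected ≈ 5.63 W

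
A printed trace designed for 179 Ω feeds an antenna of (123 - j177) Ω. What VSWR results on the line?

Γ = (Z_L − Z_0)/(Z_L + Z_0) = (-56 − j177)/(302 − j177)
|Γ| = 186/350 = 0.53
VSWR = (1 + |Γ|)/(1 − |Γ|) = 1.53/0.47

VSWR ≈ 3.26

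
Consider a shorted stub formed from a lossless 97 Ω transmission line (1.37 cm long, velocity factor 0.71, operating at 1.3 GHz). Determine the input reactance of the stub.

X_in ≈ 56.2 Ω (inductive)

λ = v/f = 0.71·c / 1.3 GHz = 0.164 m
βl = 2π·l/λ = 2π × 0.0836 = 30.1°
tan(βl) = 0.58
For a shorted stub, Z_in = jZ_0·tan(βl)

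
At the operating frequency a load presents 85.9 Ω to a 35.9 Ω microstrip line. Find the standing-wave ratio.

For a purely resistive load, VSWR = R_L/Z_0 or Z_0/R_L (whichever > 1) = 85.9/35.9

VSWR ≈ 2.39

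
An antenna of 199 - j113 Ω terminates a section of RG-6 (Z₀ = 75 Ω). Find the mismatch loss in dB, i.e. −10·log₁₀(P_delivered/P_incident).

Γ = (124 − j113)/(274 − j113), |Γ| = 0.566
|Γ|² = 0.32, so P_del/P_inc = 1 − |Γ|² = 0.68
ML = −10·log₁₀(1 − |Γ|²)

mismatch loss ≈ 1.68 dB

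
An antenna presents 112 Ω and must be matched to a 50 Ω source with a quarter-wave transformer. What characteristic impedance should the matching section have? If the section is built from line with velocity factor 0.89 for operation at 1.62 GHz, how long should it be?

Z_qwt ≈ 74.8 Ω; length ≈ 4.12 cm

Z_qwt = √(Z_0·R_L) = √(50 × 112) = √5600
λ = 0.89·c/f = 0.165 m, so l = λ/4 = 0.0412 m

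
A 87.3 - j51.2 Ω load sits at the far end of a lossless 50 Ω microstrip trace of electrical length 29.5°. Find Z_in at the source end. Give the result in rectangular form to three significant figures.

tan(βl) = tan(29.5°) = 0.566
Z_in = Z_0·(Z_L + jZ_0·tanβl)/(Z_0 + jZ_L·tanβl)
     = 50·(87.3 − j22.9)/(79 + j49.4)

Z_in ≈ 33.2 − j35.3 Ω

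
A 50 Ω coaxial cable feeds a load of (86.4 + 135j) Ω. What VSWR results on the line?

Γ = (Z_L − Z_0)/(Z_L + Z_0) = (36.4 + j135)/(136.4 + j135)
|Γ| = 140/192 = 0.729
VSWR = (1 + |Γ|)/(1 − |Γ|) = 1.73/0.271

VSWR ≈ 6.37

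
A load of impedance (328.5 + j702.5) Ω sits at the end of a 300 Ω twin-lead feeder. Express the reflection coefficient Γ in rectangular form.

Γ ≈ 0.576 + j0.474

Γ = (Z_L − Z_0)/(Z_L + Z_0) = (28.5 + j702.5)/(628.5 + j702.5)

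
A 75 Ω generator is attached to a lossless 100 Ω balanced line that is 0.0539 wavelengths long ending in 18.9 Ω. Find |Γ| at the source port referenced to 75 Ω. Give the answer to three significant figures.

βl = 2π × 0.0539 = 19.4°
tan(βl) = 0.352
Z_in = Z_0·(Z_L + jZ_0·tanβl)/(Z_0 + jZ_L·tanβl) = 21.2 + j33.8 Ω
Γ_s = (Z_in − Z_s)/(Z_in + Z_s) = (-53.8 + j33.8)/(96.2 + j33.8), |Γ_s| = 0.624

|Γ| ≈ 0.624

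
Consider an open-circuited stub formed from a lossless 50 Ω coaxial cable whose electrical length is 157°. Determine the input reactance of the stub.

tan(βl) = -0.424
For an open-circuited stub, Z_in = −jZ_0·cot(βl) = −jZ_0/tan(βl)

X_in ≈ 118 Ω (inductive)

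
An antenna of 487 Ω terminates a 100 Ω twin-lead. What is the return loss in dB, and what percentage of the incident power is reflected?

RL ≈ 3.62 dB; 43.5% of incident power reflected

Γ = (487 − 100)/(487 + 100) = 0.659
RL = −20·log₁₀(0.659) = 3.62 dB
P_refl/P_inc = |Γ|² = 0.435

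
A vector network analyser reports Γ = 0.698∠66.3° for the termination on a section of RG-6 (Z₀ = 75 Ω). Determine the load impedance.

Z_L = Z_0·(1 + Γ)/(1 − Γ) = 75·(1.28 + j0.639)/(0.719 − j0.639)

Z_L ≈ 41.5 + j104 Ω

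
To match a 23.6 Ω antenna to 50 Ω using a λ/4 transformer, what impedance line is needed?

Z_qwt = √(Z_0·R_L) = √(50 × 23.6) = √1180

Z_qwt ≈ 34.4 Ω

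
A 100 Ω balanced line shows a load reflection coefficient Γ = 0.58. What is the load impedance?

Z_L = Z_0·(1 + Γ)/(1 − Γ) = 100·(1.58)/(0.42)

Z_L ≈ 376 Ω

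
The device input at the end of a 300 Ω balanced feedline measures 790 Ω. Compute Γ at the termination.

Γ = (Z_L − Z_0)/(Z_L + Z_0) = (790 − 300)/(790 + 300) = 490/1090

Γ = 0.45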